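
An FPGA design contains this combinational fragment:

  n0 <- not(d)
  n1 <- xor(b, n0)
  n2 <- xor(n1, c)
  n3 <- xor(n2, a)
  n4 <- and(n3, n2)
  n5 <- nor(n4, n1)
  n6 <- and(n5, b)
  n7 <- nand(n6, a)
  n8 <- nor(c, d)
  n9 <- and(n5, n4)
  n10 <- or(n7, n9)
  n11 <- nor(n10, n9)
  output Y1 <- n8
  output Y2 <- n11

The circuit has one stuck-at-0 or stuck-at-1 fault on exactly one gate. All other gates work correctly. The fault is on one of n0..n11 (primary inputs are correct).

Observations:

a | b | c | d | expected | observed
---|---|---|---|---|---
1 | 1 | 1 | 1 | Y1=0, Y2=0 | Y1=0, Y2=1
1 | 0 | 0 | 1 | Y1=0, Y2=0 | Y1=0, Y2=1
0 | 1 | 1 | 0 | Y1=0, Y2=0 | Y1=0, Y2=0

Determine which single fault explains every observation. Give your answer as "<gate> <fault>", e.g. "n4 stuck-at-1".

Fault-free values for test 1 (a=1, b=1, c=1, d=1): n0=0, n1=1, n2=0, n3=1, n4=0, n5=0, n6=0, n7=1, n8=0, n9=0, n10=1, n11=0, giving Y1=0, Y2=0. Observed Y1=0, Y2=1.
Test 1: faults giving observed Y1=0, Y2=1 are {n0 stuck-at-1, n1 stuck-at-0, n5 stuck-at-1, n6 stuck-at-1, n7 stuck-at-0, n10 stuck-at-0, n11 stuck-at-1}.
Test 2 (a=1, b=0, c=0, d=1): fault-free n0=0, n1=0, n2=0, n3=1, n4=0, n5=1, n6=0, n7=1, n8=0, n9=0, n10=1, n11=0 → Y1=0, Y2=0; observed Y1=0, Y2=1. Eliminates n0 stuck-at-1, n1 stuck-at-0, n5 stuck-at-1.
Test 3 (a=0, b=1, c=1, d=0): fault-free n0=1, n1=0, n2=1, n3=1, n4=1, n5=0, n6=0, n7=1, n8=0, n9=0, n10=1, n11=0 → Y1=0, Y2=0; observed Y1=0, Y2=0. Eliminates n7 stuck-at-0, n10 stuck-at-0, n11 stuck-at-1.
Only n6 stuck-at-1 is consistent with every test.

n6 stuck-at-1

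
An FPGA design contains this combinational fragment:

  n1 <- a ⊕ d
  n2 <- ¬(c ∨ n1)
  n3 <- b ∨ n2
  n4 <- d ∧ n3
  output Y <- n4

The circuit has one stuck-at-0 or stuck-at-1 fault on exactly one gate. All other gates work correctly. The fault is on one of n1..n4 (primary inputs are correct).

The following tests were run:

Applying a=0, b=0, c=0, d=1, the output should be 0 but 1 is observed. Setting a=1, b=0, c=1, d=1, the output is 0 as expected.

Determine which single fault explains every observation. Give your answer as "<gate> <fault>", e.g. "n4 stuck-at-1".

Fault-free values for test 1 (a=0, b=0, c=0, d=1): n1=1, n2=0, n3=0, n4=0, giving Y=0. Observed 1.
Test 1: faults giving observed 1 are {n1 stuck-at-0, n2 stuck-at-1, n3 stuck-at-1, n4 stuck-at-1}.
Test 2 (a=1, b=0, c=1, d=1): fault-free n1=0, n2=0, n3=0, n4=0 → 0; observed 0. Eliminates n2 stuck-at-1, n3 stuck-at-1, n4 stuck-at-1.
Only n1 stuck-at-0 is consistent with every test.

n1 stuck-at-0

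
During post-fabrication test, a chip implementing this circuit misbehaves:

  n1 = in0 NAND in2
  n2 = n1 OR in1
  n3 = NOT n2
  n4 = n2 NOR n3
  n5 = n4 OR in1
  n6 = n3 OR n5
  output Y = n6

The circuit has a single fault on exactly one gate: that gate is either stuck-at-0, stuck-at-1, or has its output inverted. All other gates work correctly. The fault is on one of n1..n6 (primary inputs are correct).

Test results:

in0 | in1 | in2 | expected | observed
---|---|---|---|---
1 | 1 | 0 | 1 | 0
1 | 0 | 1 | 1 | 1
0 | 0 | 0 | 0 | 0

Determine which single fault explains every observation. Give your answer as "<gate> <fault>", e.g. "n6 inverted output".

Fault-free values for test 1 (in0=1, in1=1, in2=0): n1=1, n2=1, n3=0, n4=0, n5=1, n6=1, giving Y=1. Observed 0.
Test 1: faults giving observed 0 are {n5 stuck-at-0, n5 inverted output, n6 stuck-at-0, n6 inverted output}.
Test 2 (in0=1, in1=0, in2=1): fault-free n1=0, n2=0, n3=1, n4=0, n5=0, n6=1 → 1; observed 1. Eliminates n6 stuck-at-0, n6 inverted output.
Test 3 (in0=0, in1=0, in2=0): fault-free n1=1, n2=1, n3=0, n4=0, n5=0, n6=0 → 0; observed 0. Eliminates n5 inverted output.
Only n5 stuck-at-0 is consistent with every test.

n5 stuck-at-0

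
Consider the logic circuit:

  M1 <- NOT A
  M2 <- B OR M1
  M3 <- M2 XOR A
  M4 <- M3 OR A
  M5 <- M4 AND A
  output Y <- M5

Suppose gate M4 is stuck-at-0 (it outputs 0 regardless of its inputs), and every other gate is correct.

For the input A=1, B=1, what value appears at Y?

Propagate with M4 forced: M1=0, M2=1, M3=0, M4=0 [stuck-at-0], M5=0.
So Y = 0. (Without the fault it would be 1.)

0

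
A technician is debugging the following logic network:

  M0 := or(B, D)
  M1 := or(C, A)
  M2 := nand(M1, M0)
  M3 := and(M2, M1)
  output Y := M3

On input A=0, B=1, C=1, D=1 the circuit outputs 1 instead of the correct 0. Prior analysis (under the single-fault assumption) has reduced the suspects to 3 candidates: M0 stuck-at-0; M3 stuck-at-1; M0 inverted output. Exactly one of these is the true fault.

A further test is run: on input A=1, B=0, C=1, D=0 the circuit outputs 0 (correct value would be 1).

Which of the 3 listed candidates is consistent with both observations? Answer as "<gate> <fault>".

M0 inverted output

Evaluate each candidate on input A=1, B=0, C=1, D=0:
  M0 stuck-at-0: M0=0 [stuck-at-0], M1=1, M2=1, M3=1 → 1 — eliminated
  M3 stuck-at-1: M0=0, M1=1, M2=1, M3=1 [stuck-at-1] → 1 — eliminated
  M0 inverted output: M0=1 [inverted output], M1=1, M2=0, M3=0 → 0 — matches
Only M0 inverted output reproduces the observed 0.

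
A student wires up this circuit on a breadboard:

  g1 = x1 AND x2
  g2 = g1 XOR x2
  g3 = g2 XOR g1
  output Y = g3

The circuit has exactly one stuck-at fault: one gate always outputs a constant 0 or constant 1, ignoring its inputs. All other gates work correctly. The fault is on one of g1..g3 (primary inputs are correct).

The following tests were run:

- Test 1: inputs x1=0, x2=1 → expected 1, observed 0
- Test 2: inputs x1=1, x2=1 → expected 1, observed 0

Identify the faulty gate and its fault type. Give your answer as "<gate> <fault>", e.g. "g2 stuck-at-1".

g3 stuck-at-0

Fault-free values for test 1 (x1=0, x2=1): g1=0, g2=1, g3=1, giving Y=1. Observed 0.
Test 1: faults giving observed 0 are {g2 stuck-at-0, g3 stuck-at-0}.
Test 2 (x1=1, x2=1): fault-free g1=1, g2=0, g3=1 → 1; observed 0. Eliminates g2 stuck-at-0.
Only g3 stuck-at-0 is consistent with every test.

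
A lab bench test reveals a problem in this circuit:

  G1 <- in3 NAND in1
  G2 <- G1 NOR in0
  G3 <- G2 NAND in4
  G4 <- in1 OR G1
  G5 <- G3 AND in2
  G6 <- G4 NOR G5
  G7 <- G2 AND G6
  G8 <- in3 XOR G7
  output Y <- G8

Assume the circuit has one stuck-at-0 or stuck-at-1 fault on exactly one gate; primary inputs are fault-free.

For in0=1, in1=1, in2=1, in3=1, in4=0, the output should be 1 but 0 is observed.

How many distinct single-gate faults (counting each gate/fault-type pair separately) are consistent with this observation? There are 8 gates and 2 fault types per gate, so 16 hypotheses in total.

2

Fault-free: G1=0, G2=0, G3=1, G4=1, G5=1, G6=0, G7=0, G8=1 → 1. Observed 0.
  G1: none of the 2 fault types match ✗
  G2: none of the 2 fault types match ✗
  G3: none of the 2 fault types match ✗
  G4: none of the 2 fault types match ✗
  G5: none of the 2 fault types match ✗
  G6: none of the 2 fault types match ✗
  G7: stuck-at-1 ✓; others ✗
  G8: stuck-at-0 ✓; others ✗
Consistent faults: {G7 stuck-at-1, G8 stuck-at-0} — 2 in all.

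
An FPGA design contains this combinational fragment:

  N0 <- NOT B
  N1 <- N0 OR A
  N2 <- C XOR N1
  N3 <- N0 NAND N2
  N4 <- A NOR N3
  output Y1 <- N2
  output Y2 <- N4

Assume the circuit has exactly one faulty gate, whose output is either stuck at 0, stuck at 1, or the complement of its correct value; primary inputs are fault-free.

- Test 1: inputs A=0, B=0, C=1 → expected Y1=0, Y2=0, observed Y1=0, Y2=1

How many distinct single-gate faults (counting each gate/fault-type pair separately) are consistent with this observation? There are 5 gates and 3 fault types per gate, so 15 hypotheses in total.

4

Fault-free: N0=1, N1=1, N2=0, N3=1, N4=0 → Y1=0, Y2=0. Observed Y1=0, Y2=1.
  N0: none of the 3 fault types match ✗
  N1: none of the 3 fault types match ✗
  N2: none of the 3 fault types match ✗
  N3: stuck-at-0, inverted output ✓; others ✗
  N4: stuck-at-1, inverted output ✓; others ✗
Consistent faults: {N3 stuck-at-0, N3 inverted output, N4 stuck-at-1, N4 inverted output} — 4 in all.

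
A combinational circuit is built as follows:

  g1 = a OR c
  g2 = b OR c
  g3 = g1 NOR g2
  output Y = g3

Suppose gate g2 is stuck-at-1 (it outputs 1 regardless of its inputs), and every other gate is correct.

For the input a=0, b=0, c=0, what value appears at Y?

Propagate with g2 forced: g1=0, g2=1 [stuck-at-1], g3=0.
So Y = 0. (Without the fault it would be 1.)

0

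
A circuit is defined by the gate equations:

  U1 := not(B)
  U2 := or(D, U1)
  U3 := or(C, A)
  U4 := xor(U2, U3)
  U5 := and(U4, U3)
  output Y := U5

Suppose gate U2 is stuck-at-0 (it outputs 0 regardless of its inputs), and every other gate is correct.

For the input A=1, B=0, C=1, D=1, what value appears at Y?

1

Propagate with U2 forced: U1=1, U2=0 [stuck-at-0], U3=1, U4=1, U5=1.
So Y = 1. (Without the fault it would be 0.)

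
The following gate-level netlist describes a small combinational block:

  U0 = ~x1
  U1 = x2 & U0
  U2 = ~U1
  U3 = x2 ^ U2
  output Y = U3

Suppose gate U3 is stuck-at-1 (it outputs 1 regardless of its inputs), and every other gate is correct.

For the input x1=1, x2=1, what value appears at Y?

1

Propagate with U3 forced: U0=0, U1=0, U2=1, U3=1 [stuck-at-1].
So Y = 1. (Without the fault it would be 0.)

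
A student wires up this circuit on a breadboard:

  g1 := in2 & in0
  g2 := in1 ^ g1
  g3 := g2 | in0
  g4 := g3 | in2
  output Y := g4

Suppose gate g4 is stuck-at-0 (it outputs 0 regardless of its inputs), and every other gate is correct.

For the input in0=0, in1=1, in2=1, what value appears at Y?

0

Propagate with g4 forced: g1=0, g2=1, g3=1, g4=0 [stuck-at-0].
So Y = 0. (Without the fault it would be 1.)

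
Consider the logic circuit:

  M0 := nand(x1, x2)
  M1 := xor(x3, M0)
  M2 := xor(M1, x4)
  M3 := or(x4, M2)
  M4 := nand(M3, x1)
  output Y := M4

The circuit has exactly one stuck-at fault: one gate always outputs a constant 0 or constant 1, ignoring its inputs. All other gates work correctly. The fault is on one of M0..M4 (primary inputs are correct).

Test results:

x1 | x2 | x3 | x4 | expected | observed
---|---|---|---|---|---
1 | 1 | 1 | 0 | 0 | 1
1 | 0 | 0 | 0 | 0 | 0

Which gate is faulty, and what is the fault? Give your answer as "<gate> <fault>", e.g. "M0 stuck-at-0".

M0 stuck-at-1

Fault-free values for test 1 (x1=1, x2=1, x3=1, x4=0): M0=0, M1=1, M2=1, M3=1, M4=0, giving Y=0. Observed 1.
Test 1: faults giving observed 1 are {M0 stuck-at-1, M1 stuck-at-0, M2 stuck-at-0, M3 stuck-at-0, M4 stuck-at-1}.
Test 2 (x1=1, x2=0, x3=0, x4=0): fault-free M0=1, M1=1, M2=1, M3=1, M4=0 → 0; observed 0. Eliminates M1 stuck-at-0, M2 stuck-at-0, M3 stuck-at-0, M4 stuck-at-1.
Only M0 stuck-at-1 is consistent with every test.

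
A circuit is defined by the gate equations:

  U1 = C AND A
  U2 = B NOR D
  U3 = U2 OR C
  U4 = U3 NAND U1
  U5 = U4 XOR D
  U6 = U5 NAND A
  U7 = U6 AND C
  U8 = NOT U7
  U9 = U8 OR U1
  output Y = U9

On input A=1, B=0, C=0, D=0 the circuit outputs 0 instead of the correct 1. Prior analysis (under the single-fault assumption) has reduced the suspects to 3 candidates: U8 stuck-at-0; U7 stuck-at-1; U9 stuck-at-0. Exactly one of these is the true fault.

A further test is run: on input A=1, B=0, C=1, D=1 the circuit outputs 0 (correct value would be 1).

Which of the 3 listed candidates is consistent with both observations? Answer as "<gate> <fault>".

U9 stuck-at-0

Evaluate each candidate on input A=1, B=0, C=1, D=1:
  U8 stuck-at-0: U1=1, U2=0, U3=1, U4=0, U5=1, U6=0, U7=0, U8=0 [stuck-at-0], U9=1 → 1 — eliminated
  U7 stuck-at-1: U1=1, U2=0, U3=1, U4=0, U5=1, U6=0, U7=1 [stuck-at-1], U8=0, U9=1 → 1 — eliminated
  U9 stuck-at-0: U1=1, U2=0, U3=1, U4=0, U5=1, U6=0, U7=0, U8=1, U9=0 [stuck-at-0] → 0 — matches
Only U9 stuck-at-0 reproduces the observed 0.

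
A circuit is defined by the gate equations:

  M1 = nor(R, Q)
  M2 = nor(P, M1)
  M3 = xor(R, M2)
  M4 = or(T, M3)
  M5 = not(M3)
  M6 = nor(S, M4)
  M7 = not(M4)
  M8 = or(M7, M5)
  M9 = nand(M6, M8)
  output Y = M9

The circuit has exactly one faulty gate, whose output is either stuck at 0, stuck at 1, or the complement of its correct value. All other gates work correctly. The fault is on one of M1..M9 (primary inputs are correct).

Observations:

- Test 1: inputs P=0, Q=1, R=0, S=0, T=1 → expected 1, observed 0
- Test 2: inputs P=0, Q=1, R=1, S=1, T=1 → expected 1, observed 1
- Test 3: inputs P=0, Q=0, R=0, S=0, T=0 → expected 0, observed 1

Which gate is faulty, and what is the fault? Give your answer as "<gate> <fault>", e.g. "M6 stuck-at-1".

Fault-free values for test 1 (P=0, Q=1, R=0, S=0, T=1): M1=0, M2=1, M3=1, M4=1, M5=0, M6=0, M7=0, M8=0, M9=1, giving Y=1. Observed 0.
Test 1: faults giving observed 0 are {M4 stuck-at-0, M4 inverted output, M9 stuck-at-0, M9 inverted output}.
Test 2 (P=0, Q=1, R=1, S=1, T=1): fault-free M1=0, M2=1, M3=0, M4=1, M5=1, M6=0, M7=0, M8=1, M9=1 → 1; observed 1. Eliminates M9 stuck-at-0, M9 inverted output.
Test 3 (P=0, Q=0, R=0, S=0, T=0): fault-free M1=1, M2=0, M3=0, M4=0, M5=1, M6=1, M7=1, M8=1, M9=0 → 0; observed 1. Eliminates M4 stuck-at-0.
Only M4 inverted output is consistent with every test.

M4 inverted output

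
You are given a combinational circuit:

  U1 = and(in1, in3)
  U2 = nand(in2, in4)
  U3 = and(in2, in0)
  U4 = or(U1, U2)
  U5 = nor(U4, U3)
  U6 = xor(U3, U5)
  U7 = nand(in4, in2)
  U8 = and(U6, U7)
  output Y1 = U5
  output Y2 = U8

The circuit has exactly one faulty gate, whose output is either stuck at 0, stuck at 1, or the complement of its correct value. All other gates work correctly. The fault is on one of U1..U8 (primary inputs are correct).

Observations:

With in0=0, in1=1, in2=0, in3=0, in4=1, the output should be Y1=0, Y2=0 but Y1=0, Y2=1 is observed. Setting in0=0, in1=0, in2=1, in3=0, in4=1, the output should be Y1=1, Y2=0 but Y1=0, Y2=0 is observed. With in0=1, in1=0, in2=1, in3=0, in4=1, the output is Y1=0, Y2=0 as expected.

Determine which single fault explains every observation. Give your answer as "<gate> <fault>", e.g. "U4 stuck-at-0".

Fault-free values for test 1 (in0=0, in1=1, in2=0, in3=0, in4=1): U1=0, U2=1, U3=0, U4=1, U5=0, U6=0, U7=1, U8=0, giving Y1=0, Y2=0. Observed Y1=0, Y2=1.
Test 1: faults giving observed Y1=0, Y2=1 are {U3 stuck-at-1, U3 inverted output, U6 stuck-at-1, U6 inverted output, U8 stuck-at-1, U8 inverted output}.
Test 2 (in0=0, in1=0, in2=1, in3=0, in4=1): fault-free U1=0, U2=0, U3=0, U4=0, U5=1, U6=1, U7=0, U8=0 → Y1=1, Y2=0; observed Y1=0, Y2=0. Eliminates U6 stuck-at-1, U6 inverted output, U8 stuck-at-1, U8 inverted output.
Test 3 (in0=1, in1=0, in2=1, in3=0, in4=1): fault-free U1=0, U2=0, U3=1, U4=0, U5=0, U6=1, U7=0, U8=0 → Y1=0, Y2=0; observed Y1=0, Y2=0. Eliminates U3 inverted output.
Only U3 stuck-at-1 is consistent with every test.

U3 stuck-at-1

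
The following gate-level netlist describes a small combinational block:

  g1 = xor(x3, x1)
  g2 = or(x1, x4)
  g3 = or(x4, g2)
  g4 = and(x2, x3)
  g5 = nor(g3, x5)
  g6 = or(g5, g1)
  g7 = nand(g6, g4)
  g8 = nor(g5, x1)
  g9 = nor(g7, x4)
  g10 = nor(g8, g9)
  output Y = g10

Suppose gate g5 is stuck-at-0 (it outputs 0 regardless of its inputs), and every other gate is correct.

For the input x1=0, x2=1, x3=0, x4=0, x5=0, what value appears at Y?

0

Propagate with g5 forced: g1=0, g2=0, g3=0, g4=0, g5=0 [stuck-at-0], g6=0, g7=1, g8=1, g9=0, g10=0.
So Y = 0. (Without the fault it would be 1.)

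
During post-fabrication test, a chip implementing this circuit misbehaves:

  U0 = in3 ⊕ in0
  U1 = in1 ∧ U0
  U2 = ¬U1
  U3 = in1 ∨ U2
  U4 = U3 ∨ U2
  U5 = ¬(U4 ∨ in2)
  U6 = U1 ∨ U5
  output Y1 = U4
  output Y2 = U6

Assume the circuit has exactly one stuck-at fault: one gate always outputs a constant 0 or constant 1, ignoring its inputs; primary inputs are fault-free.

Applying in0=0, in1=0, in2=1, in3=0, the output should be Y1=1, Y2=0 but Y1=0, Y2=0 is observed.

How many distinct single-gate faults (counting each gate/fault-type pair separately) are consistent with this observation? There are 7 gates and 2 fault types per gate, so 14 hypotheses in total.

2

Fault-free: U0=0, U1=0, U2=1, U3=1, U4=1, U5=0, U6=0 → Y1=1, Y2=0. Observed Y1=0, Y2=0.
  U0 stuck-at-0: output Y1=1, Y2=0 ✗
  U0 stuck-at-1: output Y1=1, Y2=0 ✗
  U1 stuck-at-0: output Y1=1, Y2=0 ✗
  U1 stuck-at-1: output Y1=0, Y2=1 ✗
  U2 stuck-at-0: output Y1=0, Y2=0 ✓
  U2 stuck-at-1: output Y1=1, Y2=0 ✗
  U3 stuck-at-0: output Y1=1, Y2=0 ✗
  U3 stuck-at-1: output Y1=1, Y2=0 ✗
  U4 stuck-at-0: output Y1=0, Y2=0 ✓
  U4 stuck-at-1: output Y1=1, Y2=0 ✗
  U5 stuck-at-0: output Y1=1, Y2=0 ✗
  U5 stuck-at-1: output Y1=1, Y2=1 ✗
  U6 stuck-at-0: output Y1=1, Y2=0 ✗
  U6 stuck-at-1: output Y1=1, Y2=1 ✗
Consistent faults: {U2 stuck-at-0, U4 stuck-at-0} — 2 in all.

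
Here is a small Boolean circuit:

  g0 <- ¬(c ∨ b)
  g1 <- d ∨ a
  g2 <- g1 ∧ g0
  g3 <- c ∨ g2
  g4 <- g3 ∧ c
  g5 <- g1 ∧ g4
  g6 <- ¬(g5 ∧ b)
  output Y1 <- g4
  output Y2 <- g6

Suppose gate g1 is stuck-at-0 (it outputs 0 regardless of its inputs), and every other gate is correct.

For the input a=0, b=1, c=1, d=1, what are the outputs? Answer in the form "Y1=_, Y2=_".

Y1=1, Y2=1

Propagate with g1 forced: g0=0, g1=0 [stuck-at-0], g2=0, g3=1, g4=1, g5=0, g6=1.
So the outputs are Y1=1, Y2=1. (Without the fault they would be Y1=1, Y2=0.)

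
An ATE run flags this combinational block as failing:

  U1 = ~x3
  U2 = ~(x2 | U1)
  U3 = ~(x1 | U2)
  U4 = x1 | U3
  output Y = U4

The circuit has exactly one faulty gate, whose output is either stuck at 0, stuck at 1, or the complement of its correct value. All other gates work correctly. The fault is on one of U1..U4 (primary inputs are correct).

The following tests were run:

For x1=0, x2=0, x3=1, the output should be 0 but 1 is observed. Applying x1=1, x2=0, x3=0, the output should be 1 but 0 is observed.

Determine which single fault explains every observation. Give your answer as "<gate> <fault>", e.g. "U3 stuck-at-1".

U4 inverted output

Fault-free values for test 1 (x1=0, x2=0, x3=1): U1=0, U2=1, U3=0, U4=0, giving Y=0. Observed 1.
Test 1: faults giving observed 1 are {U1 stuck-at-1, U1 inverted output, U2 stuck-at-0, U2 inverted output, U3 stuck-at-1, U3 inverted output, U4 stuck-at-1, U4 inverted output}.
Test 2 (x1=1, x2=0, x3=0): fault-free U1=1, U2=0, U3=0, U4=1 → 1; observed 0. Eliminates U1 stuck-at-1, U1 inverted output, U2 stuck-at-0, U2 inverted output, U3 stuck-at-1, U3 inverted output, U4 stuck-at-1.
Only U4 inverted output is consistent with every test.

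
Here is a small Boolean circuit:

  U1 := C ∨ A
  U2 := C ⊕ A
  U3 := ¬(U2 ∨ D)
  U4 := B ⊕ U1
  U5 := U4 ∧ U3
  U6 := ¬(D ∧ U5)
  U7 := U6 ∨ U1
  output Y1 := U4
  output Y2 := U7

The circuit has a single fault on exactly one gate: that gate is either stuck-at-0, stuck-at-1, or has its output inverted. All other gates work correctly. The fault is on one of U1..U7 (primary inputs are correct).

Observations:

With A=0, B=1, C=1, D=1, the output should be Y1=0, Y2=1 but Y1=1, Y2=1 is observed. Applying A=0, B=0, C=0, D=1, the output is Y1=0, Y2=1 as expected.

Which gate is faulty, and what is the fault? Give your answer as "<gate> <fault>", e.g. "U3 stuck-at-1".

U1 stuck-at-0

Fault-free values for test 1 (A=0, B=1, C=1, D=1): U1=1, U2=1, U3=0, U4=0, U5=0, U6=1, U7=1, giving Y1=0, Y2=1. Observed Y1=1, Y2=1.
Test 1: faults giving observed Y1=1, Y2=1 are {U1 stuck-at-0, U1 inverted output, U4 stuck-at-1, U4 inverted output}.
Test 2 (A=0, B=0, C=0, D=1): fault-free U1=0, U2=0, U3=0, U4=0, U5=0, U6=1, U7=1 → Y1=0, Y2=1; observed Y1=0, Y2=1. Eliminates U1 inverted output, U4 stuck-at-1, U4 inverted output.
Only U1 stuck-at-0 is consistent with every test.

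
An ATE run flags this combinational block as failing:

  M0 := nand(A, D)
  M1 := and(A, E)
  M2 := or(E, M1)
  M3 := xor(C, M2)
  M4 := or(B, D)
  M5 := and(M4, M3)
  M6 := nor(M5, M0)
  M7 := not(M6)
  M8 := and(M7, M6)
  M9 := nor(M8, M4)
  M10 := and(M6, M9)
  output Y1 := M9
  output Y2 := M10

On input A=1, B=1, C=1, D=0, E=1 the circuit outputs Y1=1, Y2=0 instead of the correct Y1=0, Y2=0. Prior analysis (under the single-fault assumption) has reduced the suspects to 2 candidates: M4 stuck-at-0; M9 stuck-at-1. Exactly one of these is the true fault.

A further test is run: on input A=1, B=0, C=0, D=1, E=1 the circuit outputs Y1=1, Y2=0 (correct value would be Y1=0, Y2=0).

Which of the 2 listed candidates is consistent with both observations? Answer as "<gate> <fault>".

M9 stuck-at-1

Evaluate each candidate on input A=1, B=0, C=0, D=1, E=1:
  M4 stuck-at-0: M0=0, M1=1, M2=1, M3=1, M4=0 [stuck-at-0], M5=0, M6=1, M7=0, M8=0, M9=1, M10=1 → Y1=1, Y2=1 — eliminated
  M9 stuck-at-1: M0=0, M1=1, M2=1, M3=1, M4=1, M5=1, M6=0, M7=1, M8=0, M9=1 [stuck-at-1], M10=0 → Y1=1, Y2=0 — matches
Only M9 stuck-at-1 reproduces the observed Y1=1, Y2=0.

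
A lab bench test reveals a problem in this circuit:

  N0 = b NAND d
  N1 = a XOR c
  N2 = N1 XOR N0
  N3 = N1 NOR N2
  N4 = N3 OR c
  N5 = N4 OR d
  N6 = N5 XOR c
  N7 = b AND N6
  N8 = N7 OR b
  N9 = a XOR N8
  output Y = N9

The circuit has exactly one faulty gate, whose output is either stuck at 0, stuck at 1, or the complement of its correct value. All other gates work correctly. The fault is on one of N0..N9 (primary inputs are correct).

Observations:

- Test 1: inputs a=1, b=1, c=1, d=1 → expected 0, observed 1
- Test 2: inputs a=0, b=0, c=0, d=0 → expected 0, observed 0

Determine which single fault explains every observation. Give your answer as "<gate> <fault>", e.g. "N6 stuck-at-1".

Fault-free values for test 1 (a=1, b=1, c=1, d=1): N0=0, N1=0, N2=0, N3=1, N4=1, N5=1, N6=0, N7=0, N8=1, N9=0, giving Y=0. Observed 1.
Test 1: faults giving observed 1 are {N8 stuck-at-0, N8 inverted output, N9 stuck-at-1, N9 inverted output}.
Test 2 (a=0, b=0, c=0, d=0): fault-free N0=1, N1=0, N2=1, N3=0, N4=0, N5=0, N6=0, N7=0, N8=0, N9=0 → 0; observed 0. Eliminates N8 inverted output, N9 stuck-at-1, N9 inverted output.
Only N8 stuck-at-0 is consistent with every test.

N8 stuck-at-0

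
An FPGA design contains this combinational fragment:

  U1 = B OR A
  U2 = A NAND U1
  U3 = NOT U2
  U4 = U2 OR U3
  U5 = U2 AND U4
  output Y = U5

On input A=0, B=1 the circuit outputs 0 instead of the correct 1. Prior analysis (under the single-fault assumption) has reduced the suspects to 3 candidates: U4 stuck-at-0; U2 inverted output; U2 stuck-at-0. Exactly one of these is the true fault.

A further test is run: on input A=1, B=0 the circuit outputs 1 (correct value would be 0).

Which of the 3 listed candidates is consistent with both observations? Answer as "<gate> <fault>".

Evaluate each candidate on input A=1, B=0:
  U4 stuck-at-0: U1=1, U2=0, U3=1, U4=0 [stuck-at-0], U5=0 → 0 — eliminated
  U2 inverted output: U1=1, U2=1 [inverted output], U3=0, U4=1, U5=1 → 1 — matches
  U2 stuck-at-0: U1=1, U2=0 [stuck-at-0], U3=1, U4=1, U5=0 → 0 — eliminated
Only U2 inverted output reproduces the observed 1.

U2 inverted output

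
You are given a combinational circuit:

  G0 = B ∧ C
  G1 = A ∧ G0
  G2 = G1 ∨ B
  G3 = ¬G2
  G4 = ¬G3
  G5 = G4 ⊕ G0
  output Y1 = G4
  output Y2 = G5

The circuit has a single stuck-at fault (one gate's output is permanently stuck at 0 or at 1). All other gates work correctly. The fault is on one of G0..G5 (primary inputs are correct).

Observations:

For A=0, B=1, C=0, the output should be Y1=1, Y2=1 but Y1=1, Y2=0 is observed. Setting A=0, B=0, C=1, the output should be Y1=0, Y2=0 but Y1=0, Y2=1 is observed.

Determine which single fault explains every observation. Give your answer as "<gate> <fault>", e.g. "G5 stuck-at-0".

G0 stuck-at-1

Fault-free values for test 1 (A=0, B=1, C=0): G0=0, G1=0, G2=1, G3=0, G4=1, G5=1, giving Y1=1, Y2=1. Observed Y1=1, Y2=0.
Test 1: faults giving observed Y1=1, Y2=0 are {G0 stuck-at-1, G5 stuck-at-0}.
Test 2 (A=0, B=0, C=1): fault-free G0=0, G1=0, G2=0, G3=1, G4=0, G5=0 → Y1=0, Y2=0; observed Y1=0, Y2=1. Eliminates G5 stuck-at-0.
Only G0 stuck-at-1 is consistent with every test.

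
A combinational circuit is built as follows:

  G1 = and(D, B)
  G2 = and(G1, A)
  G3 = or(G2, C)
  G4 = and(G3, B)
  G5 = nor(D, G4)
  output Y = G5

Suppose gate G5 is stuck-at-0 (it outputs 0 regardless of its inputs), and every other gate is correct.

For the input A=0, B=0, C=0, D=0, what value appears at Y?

Propagate with G5 forced: G1=0, G2=0, G3=0, G4=0, G5=0 [stuck-at-0].
So Y = 0. (Without the fault it would be 1.)

0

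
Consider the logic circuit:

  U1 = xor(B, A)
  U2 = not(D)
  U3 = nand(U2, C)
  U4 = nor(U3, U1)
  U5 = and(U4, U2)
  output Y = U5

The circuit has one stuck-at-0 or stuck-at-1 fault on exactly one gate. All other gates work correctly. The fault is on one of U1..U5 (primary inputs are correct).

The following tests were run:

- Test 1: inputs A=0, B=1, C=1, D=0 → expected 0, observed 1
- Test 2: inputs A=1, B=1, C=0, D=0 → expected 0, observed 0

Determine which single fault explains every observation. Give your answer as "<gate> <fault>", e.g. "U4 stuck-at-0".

Fault-free values for test 1 (A=0, B=1, C=1, D=0): U1=1, U2=1, U3=0, U4=0, U5=0, giving Y=0. Observed 1.
Test 1: faults giving observed 1 are {U1 stuck-at-0, U4 stuck-at-1, U5 stuck-at-1}.
Test 2 (A=1, B=1, C=0, D=0): fault-free U1=0, U2=1, U3=1, U4=0, U5=0 → 0; observed 0. Eliminates U4 stuck-at-1, U5 stuck-at-1.
Only U1 stuck-at-0 is consistent with every test.

U1 stuck-at-0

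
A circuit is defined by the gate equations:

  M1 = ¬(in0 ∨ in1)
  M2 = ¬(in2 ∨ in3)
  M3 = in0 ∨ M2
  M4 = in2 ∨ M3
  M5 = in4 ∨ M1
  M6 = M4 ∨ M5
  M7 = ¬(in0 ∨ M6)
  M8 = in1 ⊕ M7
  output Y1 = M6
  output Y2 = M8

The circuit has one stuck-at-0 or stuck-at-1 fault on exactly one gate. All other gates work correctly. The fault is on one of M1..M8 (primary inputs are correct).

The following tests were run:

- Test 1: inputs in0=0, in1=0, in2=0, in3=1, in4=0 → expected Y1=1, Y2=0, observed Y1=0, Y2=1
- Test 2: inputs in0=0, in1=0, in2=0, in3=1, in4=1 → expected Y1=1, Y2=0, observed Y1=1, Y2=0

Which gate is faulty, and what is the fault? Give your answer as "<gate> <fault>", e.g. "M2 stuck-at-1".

M1 stuck-at-0

Fault-free values for test 1 (in0=0, in1=0, in2=0, in3=1, in4=0): M1=1, M2=0, M3=0, M4=0, M5=1, M6=1, M7=0, M8=0, giving Y1=1, Y2=0. Observed Y1=0, Y2=1.
Test 1: faults giving observed Y1=0, Y2=1 are {M1 stuck-at-0, M5 stuck-at-0, M6 stuck-at-0}.
Test 2 (in0=0, in1=0, in2=0, in3=1, in4=1): fault-free M1=1, M2=0, M3=0, M4=0, M5=1, M6=1, M7=0, M8=0 → Y1=1, Y2=0; observed Y1=1, Y2=0. Eliminates M5 stuck-at-0, M6 stuck-at-0.
Only M1 stuck-at-0 is consistent with every test.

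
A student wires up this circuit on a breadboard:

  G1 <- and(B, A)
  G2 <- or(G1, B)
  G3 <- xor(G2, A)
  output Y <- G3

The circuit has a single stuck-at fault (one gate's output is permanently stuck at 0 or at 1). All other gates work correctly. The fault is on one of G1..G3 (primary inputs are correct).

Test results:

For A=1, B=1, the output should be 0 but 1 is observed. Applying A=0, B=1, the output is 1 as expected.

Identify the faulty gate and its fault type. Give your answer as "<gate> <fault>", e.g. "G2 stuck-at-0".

G3 stuck-at-1

Fault-free values for test 1 (A=1, B=1): G1=1, G2=1, G3=0, giving Y=0. Observed 1.
Test 1: faults giving observed 1 are {G2 stuck-at-0, G3 stuck-at-1}.
Test 2 (A=0, B=1): fault-free G1=0, G2=1, G3=1 → 1; observed 1. Eliminates G2 stuck-at-0.
Only G3 stuck-at-1 is consistent with every test.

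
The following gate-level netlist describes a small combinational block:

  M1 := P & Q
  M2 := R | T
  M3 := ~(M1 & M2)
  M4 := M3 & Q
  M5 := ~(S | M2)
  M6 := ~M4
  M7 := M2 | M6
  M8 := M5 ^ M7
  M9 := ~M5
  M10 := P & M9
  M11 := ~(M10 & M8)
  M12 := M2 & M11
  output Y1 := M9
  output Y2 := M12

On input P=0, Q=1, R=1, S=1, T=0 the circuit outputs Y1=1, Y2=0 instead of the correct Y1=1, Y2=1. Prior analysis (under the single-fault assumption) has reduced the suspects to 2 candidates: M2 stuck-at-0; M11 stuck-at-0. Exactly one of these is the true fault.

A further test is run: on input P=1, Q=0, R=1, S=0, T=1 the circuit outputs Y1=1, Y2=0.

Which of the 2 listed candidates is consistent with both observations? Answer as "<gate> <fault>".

M11 stuck-at-0

Evaluate each candidate on input P=1, Q=0, R=1, S=0, T=1:
  M2 stuck-at-0: M1=0, M2=0 [stuck-at-0], M3=1, M4=0, M5=1, M6=1, M7=1, M8=0, M9=0, M10=0, M11=1, M12=0 → Y1=0, Y2=0 — eliminated
  M11 stuck-at-0: M1=0, M2=1, M3=1, M4=0, M5=0, M6=1, M7=1, M8=1, M9=1, M10=1, M11=0 [stuck-at-0], M12=0 → Y1=1, Y2=0 — matches
Only M11 stuck-at-0 reproduces the observed Y1=1, Y2=0.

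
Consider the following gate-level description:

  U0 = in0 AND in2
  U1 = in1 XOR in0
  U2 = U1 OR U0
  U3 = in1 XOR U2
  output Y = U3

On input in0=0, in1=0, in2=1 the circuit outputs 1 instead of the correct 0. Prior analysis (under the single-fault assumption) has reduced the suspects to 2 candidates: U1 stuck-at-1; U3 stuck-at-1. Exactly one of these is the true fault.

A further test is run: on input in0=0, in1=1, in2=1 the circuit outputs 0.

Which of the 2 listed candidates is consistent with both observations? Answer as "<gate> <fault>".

Evaluate each candidate on input in0=0, in1=1, in2=1:
  U1 stuck-at-1: U0=0, U1=1 [stuck-at-1], U2=1, U3=0 → 0 — matches
  U3 stuck-at-1: U0=0, U1=1, U2=1, U3=1 [stuck-at-1] → 1 — eliminated
Only U1 stuck-at-1 reproduces the observed 0.

U1 stuck-at-1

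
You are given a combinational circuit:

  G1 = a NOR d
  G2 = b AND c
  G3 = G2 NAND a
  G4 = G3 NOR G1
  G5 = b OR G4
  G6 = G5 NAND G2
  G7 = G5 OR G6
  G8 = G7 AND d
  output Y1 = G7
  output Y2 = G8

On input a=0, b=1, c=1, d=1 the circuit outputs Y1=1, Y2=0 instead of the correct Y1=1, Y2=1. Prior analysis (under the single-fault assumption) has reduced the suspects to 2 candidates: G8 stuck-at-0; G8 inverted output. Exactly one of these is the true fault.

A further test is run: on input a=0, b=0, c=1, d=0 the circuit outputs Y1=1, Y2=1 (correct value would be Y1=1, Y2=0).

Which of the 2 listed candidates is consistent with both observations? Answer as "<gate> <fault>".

G8 inverted output

Evaluate each candidate on input a=0, b=0, c=1, d=0:
  G8 stuck-at-0: G1=1, G2=0, G3=1, G4=0, G5=0, G6=1, G7=1, G8=0 [stuck-at-0] → Y1=1, Y2=0 — eliminated
  G8 inverted output: G1=1, G2=0, G3=1, G4=0, G5=0, G6=1, G7=1, G8=1 [inverted output] → Y1=1, Y2=1 — matches
Only G8 inverted output reproduces the observed Y1=1, Y2=1.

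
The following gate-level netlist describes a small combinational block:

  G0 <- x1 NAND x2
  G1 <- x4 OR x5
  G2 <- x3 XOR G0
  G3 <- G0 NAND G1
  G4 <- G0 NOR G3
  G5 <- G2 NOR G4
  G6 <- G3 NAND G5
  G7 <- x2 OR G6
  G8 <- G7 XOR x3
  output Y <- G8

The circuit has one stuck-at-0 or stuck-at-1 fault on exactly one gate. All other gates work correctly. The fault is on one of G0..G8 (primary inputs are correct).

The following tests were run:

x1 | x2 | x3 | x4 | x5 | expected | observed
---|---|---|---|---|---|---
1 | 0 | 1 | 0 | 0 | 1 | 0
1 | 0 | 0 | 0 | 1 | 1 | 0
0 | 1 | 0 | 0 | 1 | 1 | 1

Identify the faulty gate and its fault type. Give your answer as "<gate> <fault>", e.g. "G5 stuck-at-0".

Fault-free values for test 1 (x1=1, x2=0, x3=1, x4=0, x5=0): G0=1, G1=0, G2=0, G3=1, G4=0, G5=1, G6=0, G7=0, G8=1, giving Y=1. Observed 0.
Test 1: faults giving observed 0 are {G0 stuck-at-0, G1 stuck-at-1, G2 stuck-at-1, G3 stuck-at-0, G4 stuck-at-1, G5 stuck-at-0, G6 stuck-at-1, G7 stuck-at-1, G8 stuck-at-0}.
Test 2 (x1=1, x2=0, x3=0, x4=0, x5=1): fault-free G0=1, G1=1, G2=1, G3=0, G4=0, G5=0, G6=1, G7=1, G8=1 → 1; observed 0. Eliminates G1 stuck-at-1, G2 stuck-at-1, G3 stuck-at-0, G4 stuck-at-1, G5 stuck-at-0, G6 stuck-at-1, G7 stuck-at-1.
Test 3 (x1=0, x2=1, x3=0, x4=0, x5=1): fault-free G0=1, G1=1, G2=1, G3=0, G4=0, G5=0, G6=1, G7=1, G8=1 → 1; observed 1. Eliminates G8 stuck-at-0.
Only G0 stuck-at-0 is consistent with every test.

G0 stuck-at-0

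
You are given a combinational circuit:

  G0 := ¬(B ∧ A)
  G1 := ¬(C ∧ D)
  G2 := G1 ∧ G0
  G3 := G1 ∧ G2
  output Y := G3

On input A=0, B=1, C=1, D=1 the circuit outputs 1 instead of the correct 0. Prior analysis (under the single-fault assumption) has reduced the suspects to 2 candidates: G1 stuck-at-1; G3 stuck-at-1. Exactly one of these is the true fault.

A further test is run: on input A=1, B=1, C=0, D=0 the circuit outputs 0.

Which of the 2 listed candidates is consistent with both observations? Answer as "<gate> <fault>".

Evaluate each candidate on input A=1, B=1, C=0, D=0:
  G1 stuck-at-1: G0=0, G1=1 [stuck-at-1], G2=0, G3=0 → 0 — matches
  G3 stuck-at-1: G0=0, G1=1, G2=0, G3=1 [stuck-at-1] → 1 — eliminated
Only G1 stuck-at-1 reproduces the observed 0.

G1 stuck-at-1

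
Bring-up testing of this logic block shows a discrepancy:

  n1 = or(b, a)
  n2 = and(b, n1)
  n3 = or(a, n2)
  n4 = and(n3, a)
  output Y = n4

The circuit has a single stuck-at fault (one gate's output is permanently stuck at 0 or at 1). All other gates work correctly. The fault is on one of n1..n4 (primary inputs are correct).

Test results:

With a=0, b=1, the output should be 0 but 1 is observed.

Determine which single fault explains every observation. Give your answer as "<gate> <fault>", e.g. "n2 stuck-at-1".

Fault-free values for test 1 (a=0, b=1): n1=1, n2=1, n3=1, n4=0, giving Y=0. Observed 1.
Test 1: faults giving observed 1 are {n4 stuck-at-1}.
Only n4 stuck-at-1 is consistent with every test.

n4 stuck-at-1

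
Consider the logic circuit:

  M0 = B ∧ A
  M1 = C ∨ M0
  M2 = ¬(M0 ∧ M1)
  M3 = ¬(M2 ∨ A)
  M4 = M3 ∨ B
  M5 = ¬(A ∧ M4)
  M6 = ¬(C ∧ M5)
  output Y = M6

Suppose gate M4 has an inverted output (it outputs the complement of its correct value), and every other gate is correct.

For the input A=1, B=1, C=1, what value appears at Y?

0

Propagate with M4 forced: M0=1, M1=1, M2=0, M3=0, M4=0 [inverted output], M5=1, M6=0.
So Y = 0. (Without the fault it would be 1.)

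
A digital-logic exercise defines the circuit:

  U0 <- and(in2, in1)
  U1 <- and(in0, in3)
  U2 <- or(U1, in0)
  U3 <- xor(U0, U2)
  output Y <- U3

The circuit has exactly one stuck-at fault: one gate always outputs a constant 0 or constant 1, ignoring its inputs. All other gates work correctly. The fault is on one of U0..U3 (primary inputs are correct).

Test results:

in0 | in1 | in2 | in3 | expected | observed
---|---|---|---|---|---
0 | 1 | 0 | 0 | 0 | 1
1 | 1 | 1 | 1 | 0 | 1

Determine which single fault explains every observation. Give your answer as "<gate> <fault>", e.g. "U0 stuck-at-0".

U3 stuck-at-1

Fault-free values for test 1 (in0=0, in1=1, in2=0, in3=0): U0=0, U1=0, U2=0, U3=0, giving Y=0. Observed 1.
Test 1: faults giving observed 1 are {U0 stuck-at-1, U1 stuck-at-1, U2 stuck-at-1, U3 stuck-at-1}.
Test 2 (in0=1, in1=1, in2=1, in3=1): fault-free U0=1, U1=1, U2=1, U3=0 → 0; observed 1. Eliminates U0 stuck-at-1, U1 stuck-at-1, U2 stuck-at-1.
Only U3 stuck-at-1 is consistent with every test.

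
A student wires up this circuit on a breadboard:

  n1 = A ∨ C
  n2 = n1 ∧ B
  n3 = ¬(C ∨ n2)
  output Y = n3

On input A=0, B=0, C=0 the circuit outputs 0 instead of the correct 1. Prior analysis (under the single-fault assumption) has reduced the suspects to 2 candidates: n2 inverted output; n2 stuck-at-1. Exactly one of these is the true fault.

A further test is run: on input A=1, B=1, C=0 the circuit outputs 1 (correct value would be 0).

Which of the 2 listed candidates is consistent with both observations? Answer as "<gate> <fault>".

n2 inverted output

Evaluate each candidate on input A=1, B=1, C=0:
  n2 inverted output: n1=1, n2=0 [inverted output], n3=1 → 1 — matches
  n2 stuck-at-1: n1=1, n2=1 [stuck-at-1], n3=0 → 0 — eliminated
Only n2 inverted output reproduces the observed 1.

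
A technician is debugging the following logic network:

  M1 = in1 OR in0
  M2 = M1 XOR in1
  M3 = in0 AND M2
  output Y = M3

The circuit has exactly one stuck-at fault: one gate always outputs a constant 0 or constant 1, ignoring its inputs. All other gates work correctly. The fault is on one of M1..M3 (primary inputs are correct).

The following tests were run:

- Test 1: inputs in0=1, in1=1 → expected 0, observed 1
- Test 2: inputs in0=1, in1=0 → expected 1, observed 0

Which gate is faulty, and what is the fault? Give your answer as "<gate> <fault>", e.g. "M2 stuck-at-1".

Fault-free values for test 1 (in0=1, in1=1): M1=1, M2=0, M3=0, giving Y=0. Observed 1.
Test 1: faults giving observed 1 are {M1 stuck-at-0, M2 stuck-at-1, M3 stuck-at-1}.
Test 2 (in0=1, in1=0): fault-free M1=1, M2=1, M3=1 → 1; observed 0. Eliminates M2 stuck-at-1, M3 stuck-at-1.
Only M1 stuck-at-0 is consistent with every test.

M1 stuck-at-0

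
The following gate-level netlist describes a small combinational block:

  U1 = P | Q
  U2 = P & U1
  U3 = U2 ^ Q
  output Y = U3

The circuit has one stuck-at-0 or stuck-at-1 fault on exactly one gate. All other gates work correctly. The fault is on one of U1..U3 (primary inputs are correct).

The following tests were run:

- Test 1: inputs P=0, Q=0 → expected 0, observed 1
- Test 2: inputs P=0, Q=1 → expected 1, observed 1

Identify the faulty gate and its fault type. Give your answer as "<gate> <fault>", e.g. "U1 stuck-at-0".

U3 stuck-at-1

Fault-free values for test 1 (P=0, Q=0): U1=0, U2=0, U3=0, giving Y=0. Observed 1.
Test 1: faults giving observed 1 are {U2 stuck-at-1, U3 stuck-at-1}.
Test 2 (P=0, Q=1): fault-free U1=1, U2=0, U3=1 → 1; observed 1. Eliminates U2 stuck-at-1.
Only U3 stuck-at-1 is consistent with every test.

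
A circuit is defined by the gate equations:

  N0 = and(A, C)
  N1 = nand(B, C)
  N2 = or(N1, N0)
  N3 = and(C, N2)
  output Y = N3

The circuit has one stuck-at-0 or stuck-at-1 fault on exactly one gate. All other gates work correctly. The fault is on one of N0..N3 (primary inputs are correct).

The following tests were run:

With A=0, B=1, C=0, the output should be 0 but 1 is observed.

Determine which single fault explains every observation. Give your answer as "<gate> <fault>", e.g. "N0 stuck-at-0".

N3 stuck-at-1

Fault-free values for test 1 (A=0, B=1, C=0): N0=0, N1=1, N2=1, N3=0, giving Y=0. Observed 1.
Test 1: faults giving observed 1 are {N3 stuck-at-1}.
Only N3 stuck-at-1 is consistent with every test.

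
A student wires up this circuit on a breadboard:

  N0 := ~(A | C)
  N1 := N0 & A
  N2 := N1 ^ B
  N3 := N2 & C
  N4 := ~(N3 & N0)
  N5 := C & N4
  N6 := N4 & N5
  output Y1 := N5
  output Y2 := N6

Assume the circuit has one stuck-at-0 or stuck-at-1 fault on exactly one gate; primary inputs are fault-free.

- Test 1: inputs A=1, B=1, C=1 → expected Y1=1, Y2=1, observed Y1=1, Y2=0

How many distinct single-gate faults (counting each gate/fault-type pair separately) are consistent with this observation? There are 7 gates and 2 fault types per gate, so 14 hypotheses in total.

1

Fault-free: N0=0, N1=0, N2=1, N3=1, N4=1, N5=1, N6=1 → Y1=1, Y2=1. Observed Y1=1, Y2=0.
  N0 stuck-at-0: output Y1=1, Y2=1 ✗
  N0 stuck-at-1: output Y1=1, Y2=1 ✗
  N1 stuck-at-0: output Y1=1, Y2=1 ✗
  N1 stuck-at-1: output Y1=1, Y2=1 ✗
  N2 stuck-at-0: output Y1=1, Y2=1 ✗
  N2 stuck-at-1: output Y1=1, Y2=1 ✗
  N3 stuck-at-0: output Y1=1, Y2=1 ✗
  N3 stuck-at-1: output Y1=1, Y2=1 ✗
  N4 stuck-at-0: output Y1=0, Y2=0 ✗
  N4 stuck-at-1: output Y1=1, Y2=1 ✗
  N5 stuck-at-0: output Y1=0, Y2=0 ✗
  N5 stuck-at-1: output Y1=1, Y2=1 ✗
  N6 stuck-at-0: output Y1=1, Y2=0 ✓
  N6 stuck-at-1: output Y1=1, Y2=1 ✗
Consistent faults: {N6 stuck-at-0} — 1 in all.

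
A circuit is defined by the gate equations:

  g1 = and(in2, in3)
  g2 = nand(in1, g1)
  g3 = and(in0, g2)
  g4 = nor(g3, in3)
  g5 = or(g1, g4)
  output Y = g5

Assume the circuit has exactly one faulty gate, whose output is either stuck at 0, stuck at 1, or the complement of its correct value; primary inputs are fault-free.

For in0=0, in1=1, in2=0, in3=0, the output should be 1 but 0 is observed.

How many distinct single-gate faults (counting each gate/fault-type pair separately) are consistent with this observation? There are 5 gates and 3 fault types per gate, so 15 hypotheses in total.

6

Fault-free: g1=0, g2=1, g3=0, g4=1, g5=1 → 1. Observed 0.
  g1: none of the 3 fault types match ✗
  g2: none of the 3 fault types match ✗
  g3: stuck-at-1, inverted output ✓; others ✗
  g4: stuck-at-0, inverted output ✓; others ✗
  g5: stuck-at-0, inverted output ✓; others ✗
Consistent faults: {g3 stuck-at-1, g3 inverted output, g4 stuck-at-0, g4 inverted output, g5 stuck-at-0, g5 inverted output} — 6 in all.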